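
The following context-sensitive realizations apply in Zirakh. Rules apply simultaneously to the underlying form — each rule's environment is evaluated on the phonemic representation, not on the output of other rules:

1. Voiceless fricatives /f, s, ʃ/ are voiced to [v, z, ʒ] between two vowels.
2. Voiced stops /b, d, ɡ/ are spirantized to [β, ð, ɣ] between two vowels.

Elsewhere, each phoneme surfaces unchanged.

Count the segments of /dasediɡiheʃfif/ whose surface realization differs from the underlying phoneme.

Segments that undergo a rule: /s/ → [z] (rule 1); /d/ → [ð] (rule 2); /ɡ/ → [ɣ] (rule 2).
All other segments surface unchanged.

3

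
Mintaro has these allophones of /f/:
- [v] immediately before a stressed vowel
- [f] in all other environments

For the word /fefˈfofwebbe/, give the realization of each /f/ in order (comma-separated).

[f], [f], [v], [f]

Occurrence 1 (position 1): no conditioning environment matches → elsewhere allophone [f].
Occurrence 2 (position 3): no conditioning environment matches → elsewhere allophone [f].
Occurrence 3 (position 4): immediately before a stressed vowel → [v].
Occurrence 4 (position 6): no conditioning environment matches → elsewhere allophone [f].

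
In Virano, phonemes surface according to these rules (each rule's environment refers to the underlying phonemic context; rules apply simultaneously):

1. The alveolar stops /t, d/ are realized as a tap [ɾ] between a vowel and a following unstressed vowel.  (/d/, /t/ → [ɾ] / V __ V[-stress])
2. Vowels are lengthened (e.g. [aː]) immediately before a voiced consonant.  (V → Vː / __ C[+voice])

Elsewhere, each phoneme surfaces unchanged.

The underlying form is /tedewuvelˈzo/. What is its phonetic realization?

[teːɾeːwuːveːlˈzo]

/t/ (word-initial): rule 1 targets it, but not between a vowel and a following unstressed vowel → unchanged [t].
Rule 2 applies to /e/ (between /t/ and /d/: before a voiced consonant) → [eː].
/d/ — between /e/ and /e/, between a vowel and a following unstressed vowel — surfaces as [ɾ] (rule 1).
Rule 2 applies to /e/ (between /d/ and /w/: before a voiced consonant) → [eː].
/u/ (between /w/ and /v/) occurs before a voiced consonant → [uː] by rule 2.
/e/ (between /v/ and /l/) occurs before a voiced consonant → [eː] by rule 2.
/o/ (word-final) fails the environment for rule 2, so it stays [o].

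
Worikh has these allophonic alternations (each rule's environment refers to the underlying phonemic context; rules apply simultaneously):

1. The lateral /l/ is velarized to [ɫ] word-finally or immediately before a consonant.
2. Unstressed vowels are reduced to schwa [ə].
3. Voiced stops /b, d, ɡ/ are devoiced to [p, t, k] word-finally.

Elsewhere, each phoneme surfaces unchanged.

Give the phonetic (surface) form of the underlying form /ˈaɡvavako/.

/a/ (word-initial) fails the environment for rule 2, so it stays [a].
/ɡ/ (between /a/ and /v/): rule 3 targets it, but not word-finally → unchanged [ɡ].
/v/ — not in any rule's target class → [v].
/a/ meets the environment for rule 2 (in an unstressed syllable) → [ə].
/v/ (between /a/ and /a/): no rule targets it → [v].
/a/ (between /v/ and /k/) occurs in an unstressed syllable → [ə] by rule 2.
/k/ (between /a/ and /o/) is unaffected → [k].
Rule 2 applies to /o/ (word-final: in an unstressed syllable) → [ə].

[ˈaɡvəvəkə]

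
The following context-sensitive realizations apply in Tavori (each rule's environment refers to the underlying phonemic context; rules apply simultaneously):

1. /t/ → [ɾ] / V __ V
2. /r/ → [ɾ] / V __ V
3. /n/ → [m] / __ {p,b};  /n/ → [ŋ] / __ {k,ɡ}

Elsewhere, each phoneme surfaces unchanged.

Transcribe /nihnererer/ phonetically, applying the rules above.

[nihneɾeɾer]

/n/ — word-initial; rule 3 does not apply here → [n].
/n/ (between /h/ and /e/) fails the environment for rule 3, so it stays [n].
Rule 2 applies to /r/ (between /e/ and /e/: between two vowels) → [ɾ].
/r/ (between /e/ and /e/) occurs between two vowels → [ɾ] by rule 2.
/r/ — word-final; rule 2 does not apply here → [r].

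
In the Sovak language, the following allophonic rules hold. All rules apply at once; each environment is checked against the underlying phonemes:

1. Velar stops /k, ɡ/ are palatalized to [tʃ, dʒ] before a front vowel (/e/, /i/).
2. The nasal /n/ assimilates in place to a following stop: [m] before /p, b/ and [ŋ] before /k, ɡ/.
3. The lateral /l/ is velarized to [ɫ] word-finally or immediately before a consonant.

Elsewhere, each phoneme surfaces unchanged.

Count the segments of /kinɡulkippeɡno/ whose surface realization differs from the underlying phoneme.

4

Segments that undergo a rule: /k/ → [tʃ] (rule 1); /n/ → [ŋ] (rule 2); /l/ → [ɫ] (rule 3); /k/ → [tʃ] (rule 1).
All other segments surface unchanged.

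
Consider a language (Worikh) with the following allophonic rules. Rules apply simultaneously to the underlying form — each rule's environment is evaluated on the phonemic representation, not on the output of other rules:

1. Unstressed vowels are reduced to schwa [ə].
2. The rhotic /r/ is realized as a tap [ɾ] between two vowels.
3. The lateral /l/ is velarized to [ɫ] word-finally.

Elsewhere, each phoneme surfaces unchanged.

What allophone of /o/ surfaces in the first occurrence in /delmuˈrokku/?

[o]

/o/ (between /r/ and /k/): rule 1 targets it, but not in an unstressed syllable → unchanged [o].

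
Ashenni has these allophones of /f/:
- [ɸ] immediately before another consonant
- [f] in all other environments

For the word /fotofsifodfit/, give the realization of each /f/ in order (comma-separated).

Occurrence 1 (position 1): no conditioning environment matches → elsewhere allophone [f].
Occurrence 2 (position 5): immediately before another consonant → [ɸ].
Occurrence 3 (position 8): no conditioning environment matches → elsewhere allophone [f].
Occurrence 4 (position 11): no conditioning environment matches → elsewhere allophone [f].

[f], [ɸ], [f], [f]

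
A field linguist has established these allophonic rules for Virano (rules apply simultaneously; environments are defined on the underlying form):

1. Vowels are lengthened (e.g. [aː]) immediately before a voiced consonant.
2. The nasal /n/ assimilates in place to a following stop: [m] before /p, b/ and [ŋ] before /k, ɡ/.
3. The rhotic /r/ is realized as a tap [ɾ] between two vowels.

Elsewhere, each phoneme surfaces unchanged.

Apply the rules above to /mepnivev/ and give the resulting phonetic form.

/m/ (word-initial) is unaffected → [m].
/e/ (between /m/ and /p/): rule 1 targets it, but not before a voiced consonant → unchanged [e].
/p/ — not in any rule's target class → [p].
/n/ (between /p/ and /i/): rule 2 targets it, but not before a labial or velar stop → unchanged [n].
/i/ — between /n/ and /v/, before a voiced consonant — surfaces as [iː] (rule 1).
/v/ stays [v].
/e/ meets the environment for rule 1 (before a voiced consonant) → [eː].
/v/ (word-final) is unaffected → [v].

[mepniːveːv]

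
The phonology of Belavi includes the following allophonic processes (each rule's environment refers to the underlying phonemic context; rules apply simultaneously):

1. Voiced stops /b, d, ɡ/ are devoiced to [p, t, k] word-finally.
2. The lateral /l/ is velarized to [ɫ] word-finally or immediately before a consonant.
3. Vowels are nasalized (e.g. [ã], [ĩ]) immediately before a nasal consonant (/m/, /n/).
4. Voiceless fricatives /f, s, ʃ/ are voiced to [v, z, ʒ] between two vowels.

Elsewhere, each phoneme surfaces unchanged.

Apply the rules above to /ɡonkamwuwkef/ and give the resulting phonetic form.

/ɡ/ (word-initial) is in the target of rule 1 but the environment (word-finally) is not met → [ɡ].
/o/ (between /ɡ/ and /n/): before a nasal consonant, so rule 3 applies → [õ].
/n/ (between /o/ and /k/): no rule targets it → [n].
/k/ — not in any rule's target class → [k].
/a/ (between /k/ and /m/): before a nasal consonant, so rule 3 applies → [ã].
/m/ (between /a/ and /w/): no rule targets it → [m].
/w/ — not in any rule's target class → [w].
/u/ (between /w/ and /w/): rule 3 targets it, but not before a nasal consonant → unchanged [u].
/w/ (between /u/ and /k/) is unaffected → [w].
/k/ — not in any rule's target class → [k].
/e/ (between /k/ and /f/) is in the target of rule 3 but the environment (before a nasal consonant) is not met → [e].
/f/ — word-final; rule 4 does not apply here → [f].

[ɡõnkãmwuwkef]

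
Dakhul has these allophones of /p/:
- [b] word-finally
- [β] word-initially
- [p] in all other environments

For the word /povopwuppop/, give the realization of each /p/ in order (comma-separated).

[β], [p], [p], [p], [b]

Occurrence 1 (position 1): word-initially → [β].
Occurrence 2 (position 5): no conditioning environment matches → elsewhere allophone [p].
Occurrence 3 (position 8): no conditioning environment matches → elsewhere allophone [p].
Occurrence 4 (position 9): no conditioning environment matches → elsewhere allophone [p].
Occurrence 5 (position 11): word-finally → [b].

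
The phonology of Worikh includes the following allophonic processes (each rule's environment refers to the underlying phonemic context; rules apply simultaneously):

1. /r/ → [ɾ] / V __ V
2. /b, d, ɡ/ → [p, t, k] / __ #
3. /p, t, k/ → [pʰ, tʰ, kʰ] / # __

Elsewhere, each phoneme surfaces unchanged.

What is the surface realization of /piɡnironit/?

[pʰiɡniɾonit]

Rule 3 applies to /p/ (word-initial: word-initially) → [pʰ].
/ɡ/ (between /i/ and /n/) fails the environment for rule 2, so it stays [ɡ].
Rule 1 applies to /r/ (between /i/ and /o/: between two vowels) → [ɾ].
/t/ (word-final) is in the target of rule 3 but the environment (word-initially) is not met → [t].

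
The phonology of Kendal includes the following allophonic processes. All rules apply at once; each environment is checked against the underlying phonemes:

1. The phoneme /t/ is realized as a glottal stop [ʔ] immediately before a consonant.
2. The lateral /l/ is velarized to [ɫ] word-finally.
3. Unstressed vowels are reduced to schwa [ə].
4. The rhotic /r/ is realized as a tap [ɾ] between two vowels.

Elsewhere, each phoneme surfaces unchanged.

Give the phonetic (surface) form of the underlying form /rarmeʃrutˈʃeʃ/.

/r/ (word-initial) fails the environment for rule 4, so it stays [r].
/a/ (between /r/ and /r/): in an unstressed syllable, so rule 3 applies → [ə].
/r/ (between /a/ and /m/) is in the target of rule 4 but the environment (between two vowels) is not met → [r].
/m/ (between /r/ and /e/) is unaffected → [m].
/e/ (between /m/ and /ʃ/) occurs in an unstressed syllable → [ə] by rule 3.
/ʃ/ (between /e/ and /r/): no rule targets it → [ʃ].
/r/ (between /ʃ/ and /u/) is in the target of rule 4 but the environment (between two vowels) is not met → [r].
/u/ (between /r/ and /t/): in an unstressed syllable, so rule 3 applies → [ə].
/t/ (between /u/ and /ʃ/): immediately before a consonant, so rule 1 applies → [ʔ].
/ʃ/ (between /t/ and /e/): no rule targets it → [ʃ].
/e/ (between /ʃ/ and /ʃ/) is in the target of rule 3 but the environment (in an unstressed syllable) is not met → [e].
/ʃ/ (word-final) is unaffected → [ʃ].

[rərməʃrəʔˈʃeʃ]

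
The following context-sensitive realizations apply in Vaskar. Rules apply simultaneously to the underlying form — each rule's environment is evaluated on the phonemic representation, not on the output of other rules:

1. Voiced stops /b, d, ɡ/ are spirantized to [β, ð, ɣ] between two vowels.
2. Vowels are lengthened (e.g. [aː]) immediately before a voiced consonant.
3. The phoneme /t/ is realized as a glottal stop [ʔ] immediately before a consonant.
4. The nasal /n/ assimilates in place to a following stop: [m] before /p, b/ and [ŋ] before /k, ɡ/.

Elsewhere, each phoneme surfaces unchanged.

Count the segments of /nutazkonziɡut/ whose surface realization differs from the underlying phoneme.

4

Segments that undergo a rule: /a/ → [aː] (rule 2); /o/ → [oː] (rule 2); /i/ → [iː] (rule 2); /ɡ/ → [ɣ] (rule 1).
All other segments surface unchanged.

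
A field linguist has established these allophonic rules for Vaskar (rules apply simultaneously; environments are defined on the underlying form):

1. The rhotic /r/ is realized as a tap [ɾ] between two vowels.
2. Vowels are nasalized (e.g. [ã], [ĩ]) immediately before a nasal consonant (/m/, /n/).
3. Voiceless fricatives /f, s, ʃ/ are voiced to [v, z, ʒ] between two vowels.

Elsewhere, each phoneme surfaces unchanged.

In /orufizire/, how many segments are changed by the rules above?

Segments that undergo a rule: /r/ → [ɾ] (rule 1); /f/ → [v] (rule 3); /r/ → [ɾ] (rule 1).
All other segments surface unchanged.

3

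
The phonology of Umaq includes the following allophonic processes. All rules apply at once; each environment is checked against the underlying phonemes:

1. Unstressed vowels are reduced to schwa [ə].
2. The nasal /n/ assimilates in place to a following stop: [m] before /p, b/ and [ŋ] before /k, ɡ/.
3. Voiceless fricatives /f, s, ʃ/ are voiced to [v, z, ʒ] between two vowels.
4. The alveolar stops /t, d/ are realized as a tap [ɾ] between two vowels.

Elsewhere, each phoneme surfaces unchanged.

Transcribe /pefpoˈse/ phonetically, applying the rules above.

/p/ stays [p].
/e/ (between /p/ and /f/) occurs in an unstressed syllable → [ə] by rule 1.
/f/ (between /e/ and /p/) fails the environment for rule 3, so it stays [f].
/p/ — not in any rule's target class → [p].
/o/ (between /p/ and /s/): in an unstressed syllable, so rule 1 applies → [ə].
/s/ meets the environment for rule 3 (between two vowels) → [z].
/e/ (word-final) fails the environment for rule 1, so it stays [e].

[pəfpəˈze]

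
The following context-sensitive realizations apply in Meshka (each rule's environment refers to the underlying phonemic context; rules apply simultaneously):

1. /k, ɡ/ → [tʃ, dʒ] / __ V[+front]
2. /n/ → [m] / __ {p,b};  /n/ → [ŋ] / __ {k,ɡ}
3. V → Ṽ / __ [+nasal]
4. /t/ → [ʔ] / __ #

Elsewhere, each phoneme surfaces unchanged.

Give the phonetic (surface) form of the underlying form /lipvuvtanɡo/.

/l/ stays [l].
/i/ (between /l/ and /p/) fails the environment for rule 3, so it stays [i].
/p/ stays [p].
/v/ (between /p/ and /u/) is unaffected → [v].
/u/ (between /v/ and /v/): rule 3 targets it, but not before a nasal consonant → unchanged [u].
/v/ — not in any rule's target class → [v].
/t/ — between /v/ and /a/; rule 4 does not apply here → [t].
Rule 3 applies to /a/ (between /t/ and /n/: before a nasal consonant) → [ã].
/n/ meets the environment for rule 2 (before a labial or velar stop) → [ŋ].
/ɡ/ (between /n/ and /o/) fails the environment for rule 1, so it stays [ɡ].
/o/ (word-final): rule 3 targets it, but not before a nasal consonant → unchanged [o].

[lipvuvtãŋɡo]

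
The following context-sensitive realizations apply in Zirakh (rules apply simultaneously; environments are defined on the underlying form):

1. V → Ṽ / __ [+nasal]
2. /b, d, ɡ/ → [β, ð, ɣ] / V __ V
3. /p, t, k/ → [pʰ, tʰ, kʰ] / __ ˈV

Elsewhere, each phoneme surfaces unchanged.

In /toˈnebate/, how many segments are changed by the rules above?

2

Segments that undergo a rule: /o/ → [õ] (rule 1); /b/ → [β] (rule 2).
All other segments surface unchanged.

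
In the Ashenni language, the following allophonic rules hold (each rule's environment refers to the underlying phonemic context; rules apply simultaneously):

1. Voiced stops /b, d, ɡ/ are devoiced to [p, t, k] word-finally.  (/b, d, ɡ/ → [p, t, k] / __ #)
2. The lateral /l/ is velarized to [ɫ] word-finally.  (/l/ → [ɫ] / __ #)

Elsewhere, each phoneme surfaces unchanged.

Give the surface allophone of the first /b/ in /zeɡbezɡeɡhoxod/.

[b]

/b/ (between /ɡ/ and /e/): rule 1 targets it, but not word-finally → unchanged [b].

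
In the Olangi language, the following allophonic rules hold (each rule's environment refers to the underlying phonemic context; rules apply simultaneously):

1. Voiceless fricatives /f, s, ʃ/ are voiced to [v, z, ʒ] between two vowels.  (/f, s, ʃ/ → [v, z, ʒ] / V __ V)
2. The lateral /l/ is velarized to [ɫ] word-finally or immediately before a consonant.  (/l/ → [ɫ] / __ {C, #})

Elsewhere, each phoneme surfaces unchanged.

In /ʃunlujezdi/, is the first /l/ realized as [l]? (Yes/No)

Yes

/l/ (between /n/ and /u/): rule 2 targets it, but not word-finally or immediately before a consonant → unchanged [l].
The actual realization is [l], which matches [l].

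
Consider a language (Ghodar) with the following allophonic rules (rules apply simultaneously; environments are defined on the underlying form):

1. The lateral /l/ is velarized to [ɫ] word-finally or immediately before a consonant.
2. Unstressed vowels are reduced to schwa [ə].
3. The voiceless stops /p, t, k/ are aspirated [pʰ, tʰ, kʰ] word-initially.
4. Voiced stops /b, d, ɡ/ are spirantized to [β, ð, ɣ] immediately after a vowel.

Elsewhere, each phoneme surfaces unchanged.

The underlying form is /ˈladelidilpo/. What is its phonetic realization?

/l/ (word-initial): rule 1 targets it, but not word-finally or immediately before a consonant → unchanged [l].
/a/ (between /l/ and /d/) is in the target of rule 2 but the environment (in an unstressed syllable) is not met → [a].
/d/ (between /a/ and /e/): immediately after a vowel, so rule 4 applies → [ð].
/e/ meets the environment for rule 2 (in an unstressed syllable) → [ə].
/l/ — between /e/ and /i/; rule 1 does not apply here → [l].
/i/ (between /l/ and /d/) occurs in an unstressed syllable → [ə] by rule 2.
/d/ — between /i/ and /i/, immediately after a vowel — surfaces as [ð] (rule 4).
/i/ meets the environment for rule 2 (in an unstressed syllable) → [ə].
/l/ (between /i/ and /p/) occurs word-finally or immediately before a consonant → [ɫ] by rule 1.
/p/ (between /l/ and /o/) fails the environment for rule 3, so it stays [p].
/o/ (word-final): in an unstressed syllable, so rule 2 applies → [ə].

[ˈlaðələðəɫpə]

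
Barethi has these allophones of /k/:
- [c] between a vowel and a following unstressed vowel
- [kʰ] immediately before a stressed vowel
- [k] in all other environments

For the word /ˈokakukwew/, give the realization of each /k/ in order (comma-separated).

Occurrence 1 (position 2): between a vowel and a following unstressed vowel → [c].
Occurrence 2 (position 4): between a vowel and a following unstressed vowel → [c].
Occurrence 3 (position 6): no conditioning environment matches → elsewhere allophone [k].

[c], [c], [k]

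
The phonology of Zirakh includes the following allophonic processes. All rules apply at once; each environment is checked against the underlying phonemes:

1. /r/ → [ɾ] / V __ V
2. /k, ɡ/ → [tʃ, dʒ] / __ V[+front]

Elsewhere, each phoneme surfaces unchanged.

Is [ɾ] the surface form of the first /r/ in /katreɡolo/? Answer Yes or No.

/r/ — between /t/ and /e/; rule 1 does not apply here → [r].
The actual realization is [r], not [ɾ].

No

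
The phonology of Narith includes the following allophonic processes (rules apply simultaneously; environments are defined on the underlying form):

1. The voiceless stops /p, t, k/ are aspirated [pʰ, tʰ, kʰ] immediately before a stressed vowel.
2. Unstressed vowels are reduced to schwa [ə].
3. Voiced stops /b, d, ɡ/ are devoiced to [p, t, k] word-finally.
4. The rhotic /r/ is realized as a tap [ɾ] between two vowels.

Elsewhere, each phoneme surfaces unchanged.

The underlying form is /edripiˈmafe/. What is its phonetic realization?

[ədrəpəˈmafə]

/e/ (word-initial) occurs in an unstressed syllable → [ə] by rule 2.
/d/ (between /e/ and /r/) is in the target of rule 3 but the environment (word-finally) is not met → [d].
/r/ — between /d/ and /i/; rule 4 does not apply here → [r].
Rule 2 applies to /i/ (between /r/ and /p/: in an unstressed syllable) → [ə].
/p/ (between /i/ and /i/) is in the target of rule 1 but the environment (immediately before a stressed vowel) is not met → [p].
/i/ (between /p/ and /m/): in an unstressed syllable, so rule 2 applies → [ə].
/m/ — not in any rule's target class → [m].
/a/ (between /m/ and /f/) is in the target of rule 2 but the environment (in an unstressed syllable) is not met → [a].
/f/ — not in any rule's target class → [f].
Rule 2 applies to /e/ (word-final: in an unstressed syllable) → [ə].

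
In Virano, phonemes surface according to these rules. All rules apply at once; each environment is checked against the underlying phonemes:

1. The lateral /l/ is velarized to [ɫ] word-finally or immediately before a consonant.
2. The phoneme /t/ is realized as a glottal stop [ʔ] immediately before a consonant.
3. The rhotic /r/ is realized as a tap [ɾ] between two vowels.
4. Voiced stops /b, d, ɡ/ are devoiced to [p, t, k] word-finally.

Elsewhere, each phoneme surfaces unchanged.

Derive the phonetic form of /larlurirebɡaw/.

[larluɾiɾebɡaw]

/l/ (word-initial) is in the target of rule 1 but the environment (word-finally or immediately before a consonant) is not met → [l].
/r/ (between /a/ and /l/) fails the environment for rule 3, so it stays [r].
/l/ (between /r/ and /u/) fails the environment for rule 1, so it stays [l].
Rule 3 applies to /r/ (between /u/ and /i/: between two vowels) → [ɾ].
/r/ meets the environment for rule 3 (between two vowels) → [ɾ].
/b/ (between /e/ and /ɡ/) fails the environment for rule 4, so it stays [b].
/ɡ/ (between /b/ and /a/): rule 4 targets it, but not word-finally → unchanged [ɡ].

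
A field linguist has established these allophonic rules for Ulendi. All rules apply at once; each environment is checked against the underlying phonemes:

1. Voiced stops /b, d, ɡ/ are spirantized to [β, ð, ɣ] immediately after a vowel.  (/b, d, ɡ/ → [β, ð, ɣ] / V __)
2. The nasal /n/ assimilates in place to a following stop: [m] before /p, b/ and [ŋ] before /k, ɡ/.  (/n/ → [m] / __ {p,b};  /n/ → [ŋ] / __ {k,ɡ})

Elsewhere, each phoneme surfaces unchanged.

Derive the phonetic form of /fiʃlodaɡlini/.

[fiʃloðaɣlini]

/d/ (between /o/ and /a/) occurs immediately after a vowel → [ð] by rule 1.
/ɡ/ — between /a/ and /l/, immediately after a vowel — surfaces as [ɣ] (rule 1).
/n/ (between /i/ and /i/): rule 2 targets it, but not before a labial or velar stop → unchanged [n].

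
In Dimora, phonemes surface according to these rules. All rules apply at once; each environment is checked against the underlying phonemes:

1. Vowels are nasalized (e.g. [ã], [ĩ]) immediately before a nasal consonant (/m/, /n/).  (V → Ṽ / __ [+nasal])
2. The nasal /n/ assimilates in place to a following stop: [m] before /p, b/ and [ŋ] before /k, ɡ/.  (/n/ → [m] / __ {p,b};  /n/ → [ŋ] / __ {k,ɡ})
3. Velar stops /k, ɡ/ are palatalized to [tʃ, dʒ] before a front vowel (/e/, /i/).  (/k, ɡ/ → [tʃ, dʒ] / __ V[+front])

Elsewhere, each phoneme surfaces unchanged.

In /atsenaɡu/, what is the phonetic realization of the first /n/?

[n]

/n/ (between /e/ and /a/): rule 2 targets it, but not before a labial or velar stop → unchanged [n].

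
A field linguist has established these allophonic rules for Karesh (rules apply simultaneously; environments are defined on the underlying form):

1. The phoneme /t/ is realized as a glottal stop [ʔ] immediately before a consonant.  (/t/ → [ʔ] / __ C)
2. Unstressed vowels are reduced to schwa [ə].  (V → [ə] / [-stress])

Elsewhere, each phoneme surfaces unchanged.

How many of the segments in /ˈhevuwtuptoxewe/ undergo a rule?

5

Segments that undergo a rule: /u/ → [ə] (rule 2); /u/ → [ə] (rule 2); /o/ → [ə] (rule 2); /e/ → [ə] (rule 2); /e/ → [ə] (rule 2).
All other segments surface unchanged.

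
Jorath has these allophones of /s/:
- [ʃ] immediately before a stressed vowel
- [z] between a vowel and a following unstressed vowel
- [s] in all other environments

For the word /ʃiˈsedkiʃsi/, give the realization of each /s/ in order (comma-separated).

Occurrence 1 (position 3): immediately before a stressed vowel → [ʃ].
Occurrence 2 (position 9): no conditioning environment matches → elsewhere allophone [s].

[ʃ], [s]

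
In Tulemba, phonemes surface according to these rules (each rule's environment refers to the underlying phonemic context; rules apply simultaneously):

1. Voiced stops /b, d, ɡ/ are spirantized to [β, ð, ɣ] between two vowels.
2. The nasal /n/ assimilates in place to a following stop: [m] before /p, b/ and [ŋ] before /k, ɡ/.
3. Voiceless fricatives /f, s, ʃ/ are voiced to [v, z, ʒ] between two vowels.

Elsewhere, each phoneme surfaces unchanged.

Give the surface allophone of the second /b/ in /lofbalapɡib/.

[b]

/b/ — word-final; rule 1 does not apply here → [b].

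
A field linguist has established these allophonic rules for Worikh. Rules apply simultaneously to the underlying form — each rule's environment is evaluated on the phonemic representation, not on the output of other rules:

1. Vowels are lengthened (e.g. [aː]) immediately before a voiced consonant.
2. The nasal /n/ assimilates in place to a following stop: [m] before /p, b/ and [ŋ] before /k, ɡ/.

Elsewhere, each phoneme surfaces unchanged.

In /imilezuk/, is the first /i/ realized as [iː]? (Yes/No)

Yes

/i/ (word-initial) occurs before a voiced consonant → [iː] by rule 1.
The actual realization is [iː], which matches [iː].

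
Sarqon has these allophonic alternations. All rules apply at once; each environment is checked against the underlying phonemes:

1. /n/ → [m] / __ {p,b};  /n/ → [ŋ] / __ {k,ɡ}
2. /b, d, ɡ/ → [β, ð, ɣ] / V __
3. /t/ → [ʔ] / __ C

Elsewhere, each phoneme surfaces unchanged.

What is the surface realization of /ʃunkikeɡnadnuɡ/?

/ʃ/ stays [ʃ].
/u/ — not in any rule's target class → [u].
/n/ meets the environment for rule 1 (before a labial or velar stop) → [ŋ].
/k/ (between /n/ and /i/): no rule targets it → [k].
/i/ (between /k/ and /k/) is unaffected → [i].
/k/ (between /i/ and /e/): no rule targets it → [k].
/e/ stays [e].
/ɡ/ (between /e/ and /n/): immediately after a vowel, so rule 2 applies → [ɣ].
/n/ (between /ɡ/ and /a/) fails the environment for rule 1, so it stays [n].
/a/ (between /n/ and /d/) is unaffected → [a].
/d/ (between /a/ and /n/): immediately after a vowel, so rule 2 applies → [ð].
/n/ (between /d/ and /u/) fails the environment for rule 1, so it stays [n].
/u/ stays [u].
/ɡ/ — word-final, immediately after a vowel — surfaces as [ɣ] (rule 2).

[ʃuŋkikeɣnaðnuɣ]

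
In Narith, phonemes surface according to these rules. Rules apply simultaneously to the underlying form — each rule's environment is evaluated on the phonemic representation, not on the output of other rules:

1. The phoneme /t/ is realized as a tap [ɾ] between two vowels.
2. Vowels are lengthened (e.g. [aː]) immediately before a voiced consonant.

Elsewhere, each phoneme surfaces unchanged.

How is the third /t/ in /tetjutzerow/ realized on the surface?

/t/ (between /u/ and /z/) is in the target of rule 1 but the environment (between two vowels) is not met → [t].

[t]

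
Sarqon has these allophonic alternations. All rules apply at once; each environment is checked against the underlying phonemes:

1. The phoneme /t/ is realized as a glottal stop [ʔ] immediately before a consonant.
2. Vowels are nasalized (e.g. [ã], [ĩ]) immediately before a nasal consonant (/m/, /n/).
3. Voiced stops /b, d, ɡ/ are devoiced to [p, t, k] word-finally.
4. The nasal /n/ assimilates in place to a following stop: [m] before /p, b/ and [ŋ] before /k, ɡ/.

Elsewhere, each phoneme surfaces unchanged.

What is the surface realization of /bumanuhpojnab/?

[bũmãnuhpojnap]

/b/ — word-initial; rule 3 does not apply here → [b].
/u/ meets the environment for rule 2 (before a nasal consonant) → [ũ].
/a/ (between /m/ and /n/) occurs before a nasal consonant → [ã] by rule 2.
/n/ (between /a/ and /u/): rule 4 targets it, but not before a labial or velar stop → unchanged [n].
/u/ (between /n/ and /h/): rule 2 targets it, but not before a nasal consonant → unchanged [u].
/o/ — between /p/ and /j/; rule 2 does not apply here → [o].
/n/ — between /j/ and /a/; rule 4 does not apply here → [n].
/a/ (between /n/ and /b/): rule 2 targets it, but not before a nasal consonant → unchanged [a].
/b/ (word-final) occurs word-finally → [p] by rule 3.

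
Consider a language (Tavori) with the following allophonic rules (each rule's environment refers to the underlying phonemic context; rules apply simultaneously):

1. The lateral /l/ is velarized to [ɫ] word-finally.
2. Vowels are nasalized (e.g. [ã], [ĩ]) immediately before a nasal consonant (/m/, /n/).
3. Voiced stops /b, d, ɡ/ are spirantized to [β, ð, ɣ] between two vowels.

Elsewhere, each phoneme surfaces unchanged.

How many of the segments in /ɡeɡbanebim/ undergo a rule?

3

Segments that undergo a rule: /a/ → [ã] (rule 2); /b/ → [β] (rule 3); /i/ → [ĩ] (rule 2).
All other segments surface unchanged.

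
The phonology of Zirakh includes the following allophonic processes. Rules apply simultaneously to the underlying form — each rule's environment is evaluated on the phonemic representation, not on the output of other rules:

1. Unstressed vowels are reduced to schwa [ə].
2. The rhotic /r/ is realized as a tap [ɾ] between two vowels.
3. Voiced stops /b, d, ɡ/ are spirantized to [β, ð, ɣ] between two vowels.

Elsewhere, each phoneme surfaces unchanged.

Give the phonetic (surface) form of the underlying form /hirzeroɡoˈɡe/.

/h/ stays [h].
Rule 1 applies to /i/ (between /h/ and /r/: in an unstressed syllable) → [ə].
/r/ (between /i/ and /z/) fails the environment for rule 2, so it stays [r].
/z/ (between /r/ and /e/) is unaffected → [z].
/e/ — between /z/ and /r/, in an unstressed syllable — surfaces as [ə] (rule 1).
/r/ (between /e/ and /o/): between two vowels, so rule 2 applies → [ɾ].
Rule 1 applies to /o/ (between /r/ and /ɡ/: in an unstressed syllable) → [ə].
Rule 3 applies to /ɡ/ (between /o/ and /o/: between two vowels) → [ɣ].
/o/ (between /ɡ/ and /ɡ/): in an unstressed syllable, so rule 1 applies → [ə].
/ɡ/ meets the environment for rule 3 (between two vowels) → [ɣ].
/e/ (word-final): rule 1 targets it, but not in an unstressed syllable → unchanged [e].

[hərzəɾəɣəˈɣe]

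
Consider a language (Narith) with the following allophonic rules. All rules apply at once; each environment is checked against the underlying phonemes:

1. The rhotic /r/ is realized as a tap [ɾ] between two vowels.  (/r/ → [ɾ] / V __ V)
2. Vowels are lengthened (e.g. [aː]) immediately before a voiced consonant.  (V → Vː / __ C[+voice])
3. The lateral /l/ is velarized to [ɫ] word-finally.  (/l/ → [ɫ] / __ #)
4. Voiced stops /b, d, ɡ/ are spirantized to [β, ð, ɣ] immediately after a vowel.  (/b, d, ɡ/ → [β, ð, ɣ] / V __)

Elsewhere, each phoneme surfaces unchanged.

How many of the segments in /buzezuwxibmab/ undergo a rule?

Segments that undergo a rule: /u/ → [uː] (rule 2); /e/ → [eː] (rule 2); /u/ → [uː] (rule 2); /i/ → [iː] (rule 2); /b/ → [β] (rule 4); /a/ → [aː] (rule 2); /b/ → [β] (rule 4).
All other segments surface unchanged.

7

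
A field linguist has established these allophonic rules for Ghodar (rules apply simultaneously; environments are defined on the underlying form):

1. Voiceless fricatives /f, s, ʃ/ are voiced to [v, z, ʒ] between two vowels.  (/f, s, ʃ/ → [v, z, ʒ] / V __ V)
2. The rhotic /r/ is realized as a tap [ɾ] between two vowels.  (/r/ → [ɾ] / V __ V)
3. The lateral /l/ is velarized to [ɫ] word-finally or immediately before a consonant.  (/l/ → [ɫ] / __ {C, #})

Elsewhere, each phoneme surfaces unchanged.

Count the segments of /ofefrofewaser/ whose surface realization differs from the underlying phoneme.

Segments that undergo a rule: /f/ → [v] (rule 1); /f/ → [v] (rule 1); /s/ → [z] (rule 1).
All other segments surface unchanged.

3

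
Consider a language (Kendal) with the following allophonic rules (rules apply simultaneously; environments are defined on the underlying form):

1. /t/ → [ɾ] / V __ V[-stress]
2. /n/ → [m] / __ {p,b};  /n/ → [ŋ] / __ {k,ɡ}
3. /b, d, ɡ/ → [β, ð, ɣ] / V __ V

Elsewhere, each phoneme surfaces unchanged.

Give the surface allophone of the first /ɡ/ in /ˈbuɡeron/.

Rule 3 applies to /ɡ/ (between /u/ and /e/: between two vowels) → [ɣ].

[ɣ]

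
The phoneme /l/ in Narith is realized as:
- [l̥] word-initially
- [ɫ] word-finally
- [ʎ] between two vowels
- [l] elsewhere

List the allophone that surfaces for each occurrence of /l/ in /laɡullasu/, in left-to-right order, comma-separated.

[l̥], [l], [l]

Occurrence 1 (position 1): word-initially → [l̥].
Occurrence 2 (position 5): no conditioning environment matches → elsewhere allophone [l].
Occurrence 3 (position 6): no conditioning environment matches → elsewhere allophone [l].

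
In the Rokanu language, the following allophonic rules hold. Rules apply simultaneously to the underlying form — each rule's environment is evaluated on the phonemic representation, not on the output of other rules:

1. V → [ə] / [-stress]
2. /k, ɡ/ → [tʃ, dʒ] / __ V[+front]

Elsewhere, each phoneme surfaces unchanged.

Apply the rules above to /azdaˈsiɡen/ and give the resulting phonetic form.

[əzdəˈsidʒən]

/a/ meets the environment for rule 1 (in an unstressed syllable) → [ə].
/z/ (between /a/ and /d/): no rule targets it → [z].
/d/ — not in any rule's target class → [d].
/a/ meets the environment for rule 1 (in an unstressed syllable) → [ə].
/s/ stays [s].
/i/ (between /s/ and /ɡ/): rule 1 targets it, but not in an unstressed syllable → unchanged [i].
/ɡ/ (between /i/ and /e/) occurs before a front vowel → [dʒ] by rule 2.
/e/ (between /ɡ/ and /n/) occurs in an unstressed syllable → [ə] by rule 1.
/n/ — not in any rule's target class → [n].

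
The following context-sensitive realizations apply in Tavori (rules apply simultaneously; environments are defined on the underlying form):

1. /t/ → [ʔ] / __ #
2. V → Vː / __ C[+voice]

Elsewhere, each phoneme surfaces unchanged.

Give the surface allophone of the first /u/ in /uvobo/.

Rule 2 applies to /u/ (word-initial: before a voiced consonant) → [uː].

[uː]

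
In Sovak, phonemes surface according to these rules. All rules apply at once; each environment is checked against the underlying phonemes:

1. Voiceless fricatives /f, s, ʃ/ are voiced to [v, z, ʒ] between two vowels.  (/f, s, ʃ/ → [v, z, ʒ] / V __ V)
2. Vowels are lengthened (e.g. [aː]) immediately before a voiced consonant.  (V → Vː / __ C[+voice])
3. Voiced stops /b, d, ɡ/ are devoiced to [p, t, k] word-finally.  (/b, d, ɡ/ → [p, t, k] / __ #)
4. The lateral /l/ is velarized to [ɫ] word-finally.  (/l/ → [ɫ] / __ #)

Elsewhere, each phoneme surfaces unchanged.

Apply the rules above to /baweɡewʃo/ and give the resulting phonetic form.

[baːweːɡeːwʃo]

/b/ — word-initial; rule 3 does not apply here → [b].
/a/ (between /b/ and /w/) occurs before a voiced consonant → [aː] by rule 2.
/w/ stays [w].
Rule 2 applies to /e/ (between /w/ and /ɡ/: before a voiced consonant) → [eː].
/ɡ/ (between /e/ and /e/): rule 3 targets it, but not word-finally → unchanged [ɡ].
/e/ — between /ɡ/ and /w/, before a voiced consonant — surfaces as [eː] (rule 2).
/w/ (between /e/ and /ʃ/): no rule targets it → [w].
/ʃ/ (between /w/ and /o/) is in the target of rule 1 but the environment (between two vowels) is not met → [ʃ].
/o/ (word-final): rule 2 targets it, but not before a voiced consonant → unchanged [o].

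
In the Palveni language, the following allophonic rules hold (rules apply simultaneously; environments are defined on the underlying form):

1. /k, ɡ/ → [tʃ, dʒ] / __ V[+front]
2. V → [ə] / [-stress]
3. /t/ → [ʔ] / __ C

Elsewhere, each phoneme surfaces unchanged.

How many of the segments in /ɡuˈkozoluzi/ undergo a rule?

Segments that undergo a rule: /u/ → [ə] (rule 2); /o/ → [ə] (rule 2); /u/ → [ə] (rule 2); /i/ → [ə] (rule 2).
All other segments surface unchanged.

4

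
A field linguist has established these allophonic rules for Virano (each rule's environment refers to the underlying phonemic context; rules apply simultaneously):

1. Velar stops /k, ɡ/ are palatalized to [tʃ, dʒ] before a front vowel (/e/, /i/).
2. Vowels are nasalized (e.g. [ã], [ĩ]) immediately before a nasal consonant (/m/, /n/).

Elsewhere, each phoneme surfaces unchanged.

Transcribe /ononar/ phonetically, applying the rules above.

/o/ meets the environment for rule 2 (before a nasal consonant) → [õ].
/n/ stays [n].
/o/ (between /n/ and /n/): before a nasal consonant, so rule 2 applies → [õ].
/n/ (between /o/ and /a/) is unaffected → [n].
/a/ — between /n/ and /r/; rule 2 does not apply here → [a].
/r/ — not in any rule's target class → [r].

[õnõnar]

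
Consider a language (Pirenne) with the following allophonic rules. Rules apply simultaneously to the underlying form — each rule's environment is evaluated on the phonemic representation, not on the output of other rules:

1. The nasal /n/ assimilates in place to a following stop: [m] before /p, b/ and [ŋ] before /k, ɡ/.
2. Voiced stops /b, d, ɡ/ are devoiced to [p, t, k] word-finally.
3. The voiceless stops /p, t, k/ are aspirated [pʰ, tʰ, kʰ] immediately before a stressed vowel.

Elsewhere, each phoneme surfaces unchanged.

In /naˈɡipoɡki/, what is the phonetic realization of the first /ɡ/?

[ɡ]

/ɡ/ — between /a/ and /i/; rule 2 does not apply here → [ɡ].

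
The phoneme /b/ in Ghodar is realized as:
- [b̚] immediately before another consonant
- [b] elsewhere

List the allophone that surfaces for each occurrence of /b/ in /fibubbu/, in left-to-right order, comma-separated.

[b], [b̚], [b]

Occurrence 1 (position 3): no conditioning environment matches → elsewhere allophone [b].
Occurrence 2 (position 5): immediately before another consonant → [b̚].
Occurrence 3 (position 6): no conditioning environment matches → elsewhere allophone [b].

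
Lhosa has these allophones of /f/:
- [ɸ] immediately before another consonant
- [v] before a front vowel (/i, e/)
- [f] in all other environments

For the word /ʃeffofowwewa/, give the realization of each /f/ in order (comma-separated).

Occurrence 1 (position 3): immediately before another consonant → [ɸ].
Occurrence 2 (position 4): no conditioning environment matches → elsewhere allophone [f].
Occurrence 3 (position 6): no conditioning environment matches → elsewhere allophone [f].

[ɸ], [f], [f]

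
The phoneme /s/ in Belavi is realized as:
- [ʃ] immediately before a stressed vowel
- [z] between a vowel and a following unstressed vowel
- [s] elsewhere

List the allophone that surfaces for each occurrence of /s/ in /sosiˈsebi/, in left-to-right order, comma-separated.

[s], [z], [ʃ]

Occurrence 1 (position 1): no conditioning environment matches → elsewhere allophone [s].
Occurrence 2 (position 3): between a vowel and a following unstressed vowel → [z].
Occurrence 3 (position 5): immediately before a stressed vowel → [ʃ].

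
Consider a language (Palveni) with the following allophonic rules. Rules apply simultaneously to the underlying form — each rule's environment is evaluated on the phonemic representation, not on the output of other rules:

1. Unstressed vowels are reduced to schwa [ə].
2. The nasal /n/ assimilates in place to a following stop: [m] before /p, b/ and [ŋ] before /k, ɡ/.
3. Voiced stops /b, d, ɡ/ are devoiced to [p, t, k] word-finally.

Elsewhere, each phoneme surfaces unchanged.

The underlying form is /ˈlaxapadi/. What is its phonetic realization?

[ˈlaxəpədə]

/l/ (word-initial) is unaffected → [l].
/a/ (between /l/ and /x/) fails the environment for rule 1, so it stays [a].
/x/ (between /a/ and /a/) is unaffected → [x].
/a/ — between /x/ and /p/, in an unstressed syllable — surfaces as [ə] (rule 1).
/p/ (between /a/ and /a/) is unaffected → [p].
/a/ (between /p/ and /d/) occurs in an unstressed syllable → [ə] by rule 1.
/d/ (between /a/ and /i/): rule 3 targets it, but not word-finally → unchanged [d].
Rule 1 applies to /i/ (word-final: in an unstressed syllable) → [ə].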